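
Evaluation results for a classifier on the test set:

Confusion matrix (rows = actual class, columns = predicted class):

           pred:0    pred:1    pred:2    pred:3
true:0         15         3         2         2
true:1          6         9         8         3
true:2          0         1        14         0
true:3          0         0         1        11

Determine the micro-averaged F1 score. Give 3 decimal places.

Micro-averaging pools counts across classes: ΣTP=49, ΣFP=26, ΣFN=26.
Micro-F1 score = 2·TP/(2·TP+FP+FN) on pooled counts = 0.653 (equals overall accuracy in single-label multiclass).

0.653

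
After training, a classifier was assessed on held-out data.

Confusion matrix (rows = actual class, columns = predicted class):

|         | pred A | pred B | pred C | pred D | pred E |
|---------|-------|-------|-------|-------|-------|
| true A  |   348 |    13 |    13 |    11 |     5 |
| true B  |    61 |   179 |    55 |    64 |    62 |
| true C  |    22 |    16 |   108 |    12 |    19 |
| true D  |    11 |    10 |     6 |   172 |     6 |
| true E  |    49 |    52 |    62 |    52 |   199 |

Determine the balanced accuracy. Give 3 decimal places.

Balanced accuracy = mean of per-class recall.
  A: recall = 348/390 = 0.8923
  B: recall = 179/421 = 0.4252
  C: recall = 108/177 = 0.6102
  D: recall = 172/205 = 0.8390
  E: recall = 199/414 = 0.4807
Mean = (0.8923 + 0.4252 + 0.6102 + 0.8390 + 0.4807) / 5 = 0.649

0.649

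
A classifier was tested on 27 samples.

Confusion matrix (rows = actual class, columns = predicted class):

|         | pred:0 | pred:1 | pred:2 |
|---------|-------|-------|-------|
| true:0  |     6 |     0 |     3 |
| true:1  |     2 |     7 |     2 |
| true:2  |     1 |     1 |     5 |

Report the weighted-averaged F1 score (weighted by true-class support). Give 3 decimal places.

0.675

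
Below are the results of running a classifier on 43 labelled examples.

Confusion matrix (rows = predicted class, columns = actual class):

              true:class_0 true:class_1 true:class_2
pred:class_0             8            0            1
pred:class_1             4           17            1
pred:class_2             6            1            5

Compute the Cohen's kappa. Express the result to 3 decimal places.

Observed agreement pₒ = trace/N = 30/43 = 0.6977
Expected agreement pₑ = Σ (rowᵢ·colᵢ)/N² = (18·9 + 18·22 + 7·12)/43² = 0.3472
κ = (pₒ − pₑ)/(1 − pₑ) = (0.6977 − 0.3472)/(1 − 0.3472) = 0.537

0.537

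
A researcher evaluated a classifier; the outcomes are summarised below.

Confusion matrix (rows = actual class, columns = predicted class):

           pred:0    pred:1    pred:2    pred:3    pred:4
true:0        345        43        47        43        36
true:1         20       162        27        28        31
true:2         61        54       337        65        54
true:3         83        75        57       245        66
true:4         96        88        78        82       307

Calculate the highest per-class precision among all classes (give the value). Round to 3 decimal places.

Per-class precision (TP/(TP+FP)):
  0: TP=345, FP=20+61+83+96=260 → 345/605 = 0.5702
  1: TP=162, FP=43+54+75+88=260 → 162/422 = 0.3839
  2: TP=337, FP=47+27+57+78=209 → 337/546 = 0.6172
  3: TP=245, FP=43+28+65+82=218 → 245/463 = 0.5292
  4: TP=307, FP=36+31+54+66=187 → 307/494 = 0.6215
Highest is class '4' with precision = 0.621.

0.621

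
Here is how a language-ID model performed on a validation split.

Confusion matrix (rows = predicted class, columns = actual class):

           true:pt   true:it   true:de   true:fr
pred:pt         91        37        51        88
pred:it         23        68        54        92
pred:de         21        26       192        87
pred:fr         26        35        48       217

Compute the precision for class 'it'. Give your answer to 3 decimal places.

Treat 'it' as positive and all other classes as negative.
precision = TP/(TP+FP).
it: TP=68, FP=23+54+92=169 → 68/237 = 0.2869

0.287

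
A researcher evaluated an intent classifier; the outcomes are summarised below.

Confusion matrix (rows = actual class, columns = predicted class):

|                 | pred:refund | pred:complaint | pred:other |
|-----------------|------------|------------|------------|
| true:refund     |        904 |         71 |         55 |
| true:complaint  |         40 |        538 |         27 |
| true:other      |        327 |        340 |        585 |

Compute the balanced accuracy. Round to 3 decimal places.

0.745

Balanced accuracy = mean of per-class recall.
  refund: recall = 904/1030 = 0.8777
  complaint: recall = 538/605 = 0.8893
  other: recall = 585/1252 = 0.4673
Mean = (0.8777 + 0.8893 + 0.4673) / 3 = 0.745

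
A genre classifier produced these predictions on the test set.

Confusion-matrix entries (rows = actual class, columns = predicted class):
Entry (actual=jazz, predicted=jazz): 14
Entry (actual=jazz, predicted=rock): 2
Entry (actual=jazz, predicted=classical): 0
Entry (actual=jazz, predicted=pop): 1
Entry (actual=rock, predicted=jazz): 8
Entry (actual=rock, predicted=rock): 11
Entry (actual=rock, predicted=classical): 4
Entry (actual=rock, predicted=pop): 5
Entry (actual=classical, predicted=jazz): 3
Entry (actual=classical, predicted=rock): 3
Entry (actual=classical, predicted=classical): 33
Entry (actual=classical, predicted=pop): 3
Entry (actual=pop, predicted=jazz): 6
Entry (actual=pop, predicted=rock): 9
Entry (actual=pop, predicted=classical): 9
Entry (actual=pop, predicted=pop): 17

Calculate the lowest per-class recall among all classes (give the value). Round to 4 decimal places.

0.3929

Per-class recall (TP/(TP+FN)):
  jazz: TP=14, FN=2+0+1=3 → 14/17 = 0.82353
  rock: TP=11, FN=8+4+5=17 → 11/28 = 0.39286
  classical: TP=33, FN=3+3+3=9 → 33/42 = 0.78571
  pop: TP=17, FN=6+9+9=24 → 17/41 = 0.41463
Lowest is class 'rock' with recall = 0.3929.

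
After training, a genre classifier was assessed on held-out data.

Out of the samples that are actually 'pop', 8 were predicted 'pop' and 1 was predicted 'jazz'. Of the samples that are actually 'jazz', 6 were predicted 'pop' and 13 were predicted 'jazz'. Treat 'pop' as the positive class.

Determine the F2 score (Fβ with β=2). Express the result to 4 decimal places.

Fβ = (1+β²)·TP / ((1+β²)·TP + β²·FN + FP), with β²=4
= 5·8 / (5·8 + 4·1 + 6) = 0.8000

0.8000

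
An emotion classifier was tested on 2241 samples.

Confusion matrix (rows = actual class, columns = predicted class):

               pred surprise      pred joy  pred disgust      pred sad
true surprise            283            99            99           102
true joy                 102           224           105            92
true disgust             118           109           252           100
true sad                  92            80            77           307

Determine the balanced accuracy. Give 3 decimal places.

0.475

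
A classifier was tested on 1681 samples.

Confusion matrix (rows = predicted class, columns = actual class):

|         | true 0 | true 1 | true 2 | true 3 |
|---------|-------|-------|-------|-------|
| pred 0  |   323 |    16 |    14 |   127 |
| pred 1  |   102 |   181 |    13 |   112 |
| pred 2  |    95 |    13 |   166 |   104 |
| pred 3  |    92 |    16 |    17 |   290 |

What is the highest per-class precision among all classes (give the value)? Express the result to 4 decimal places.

0.6988

Per-class precision (TP/(TP+FP)):
  0: TP=323, FP=16+14+127=157 → 323/480 = 0.67292
  1: TP=181, FP=102+13+112=227 → 181/408 = 0.44363
  2: TP=166, FP=95+13+104=212 → 166/378 = 0.43915
  3: TP=290, FP=92+16+17=125 → 290/415 = 0.69880
Highest is class '3' with precision = 0.6988.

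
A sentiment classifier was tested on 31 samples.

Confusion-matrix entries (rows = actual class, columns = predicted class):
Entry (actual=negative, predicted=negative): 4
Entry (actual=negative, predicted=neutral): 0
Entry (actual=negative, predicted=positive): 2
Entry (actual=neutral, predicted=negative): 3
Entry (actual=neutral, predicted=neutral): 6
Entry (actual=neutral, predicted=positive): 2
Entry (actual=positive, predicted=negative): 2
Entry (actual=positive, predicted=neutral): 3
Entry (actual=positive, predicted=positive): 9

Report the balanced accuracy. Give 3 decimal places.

0.618

Balanced accuracy = mean of per-class recall.
  negative: recall = 4/6 = 0.6667
  neutral: recall = 6/11 = 0.5455
  positive: recall = 9/14 = 0.6429
Mean = (0.6667 + 0.5455 + 0.6429) / 3 = 0.618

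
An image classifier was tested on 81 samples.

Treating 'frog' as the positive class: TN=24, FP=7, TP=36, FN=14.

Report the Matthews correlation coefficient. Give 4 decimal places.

0.4813

MCC = (TP·TN − FP·FN) / √((TP+FP)(TP+FN)(TN+FP)(TN+FN))
Numerator = 36·24 − 7·14 = 766
Denominator = √(43·50·31·38) = √2532700 = 1591.4459
MCC = 766 / 1591.4459 = 0.4813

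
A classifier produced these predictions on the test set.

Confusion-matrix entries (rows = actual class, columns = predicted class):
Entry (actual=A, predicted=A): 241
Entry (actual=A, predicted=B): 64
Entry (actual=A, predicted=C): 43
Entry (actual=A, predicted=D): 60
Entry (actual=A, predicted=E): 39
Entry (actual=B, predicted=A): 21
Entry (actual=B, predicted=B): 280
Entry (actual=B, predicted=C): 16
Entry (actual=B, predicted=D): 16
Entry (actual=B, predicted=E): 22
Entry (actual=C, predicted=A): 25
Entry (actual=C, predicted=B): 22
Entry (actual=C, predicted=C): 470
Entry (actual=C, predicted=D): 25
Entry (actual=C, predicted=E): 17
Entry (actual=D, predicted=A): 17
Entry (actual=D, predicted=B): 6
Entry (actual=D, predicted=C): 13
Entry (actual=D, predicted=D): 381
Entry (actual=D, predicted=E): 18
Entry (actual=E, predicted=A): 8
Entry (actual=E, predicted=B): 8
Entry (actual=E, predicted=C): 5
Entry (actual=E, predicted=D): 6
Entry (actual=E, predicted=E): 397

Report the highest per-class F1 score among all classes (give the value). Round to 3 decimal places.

Per-class F1 score (2·TP/(2·TP+FP+FN)):
  A: TP=241, FP=21+25+17+8=71, FN=64+43+60+39=206 → 482/759 = 0.6350
  B: TP=280, FP=64+22+6+8=100, FN=21+16+16+22=75 → 560/735 = 0.7619
  C: TP=470, FP=43+16+13+5=77, FN=25+22+25+17=89 → 940/1106 = 0.8499
  D: TP=381, FP=60+16+25+6=107, FN=17+6+13+18=54 → 762/923 = 0.8256
  E: TP=397, FP=39+22+17+18=96, FN=8+8+5+6=27 → 794/917 = 0.8659
Highest is class 'E' with F1 score = 0.866.

0.866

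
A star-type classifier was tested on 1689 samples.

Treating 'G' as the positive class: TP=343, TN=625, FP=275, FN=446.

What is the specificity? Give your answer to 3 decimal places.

Specificity = TN/(TN+FP) = 625/(625+275) = 0.694

0.694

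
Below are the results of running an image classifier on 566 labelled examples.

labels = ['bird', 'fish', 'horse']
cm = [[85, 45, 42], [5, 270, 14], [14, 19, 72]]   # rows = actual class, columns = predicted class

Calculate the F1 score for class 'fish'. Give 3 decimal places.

0.867

Treat 'fish' as positive and all other classes as negative.
F1 score = 2·TP/(2·TP+FP+FN).
fish: TP=270, FP=45+19=64, FN=5+14=19 → 540/623 = 0.8668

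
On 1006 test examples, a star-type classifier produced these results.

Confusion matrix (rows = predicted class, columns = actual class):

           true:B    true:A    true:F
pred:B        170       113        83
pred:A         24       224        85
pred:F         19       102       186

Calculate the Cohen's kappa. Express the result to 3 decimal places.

Observed agreement pₒ = trace/N = 580/1006 = 0.5765
Expected agreement pₑ = Σ (rowᵢ·colᵢ)/N² = (213·366 + 439·333 + 354·307)/1006² = 0.3289
κ = (pₒ − pₑ)/(1 − pₑ) = (0.5765 − 0.3289)/(1 − 0.3289) = 0.369

0.369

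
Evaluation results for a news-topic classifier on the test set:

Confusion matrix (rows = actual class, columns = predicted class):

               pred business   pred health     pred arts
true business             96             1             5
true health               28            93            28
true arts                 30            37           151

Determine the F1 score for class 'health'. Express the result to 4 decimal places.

Take TP from the diagonal, FP from the rest of the 'health' prediction marginal, FN from the rest of the 'health' actual marginal.
F1 score = 2·TP/(2·TP+FP+FN).
health: TP=93, FP=1+37=38, FN=28+28=56 → 186/280 = 0.66429

0.6643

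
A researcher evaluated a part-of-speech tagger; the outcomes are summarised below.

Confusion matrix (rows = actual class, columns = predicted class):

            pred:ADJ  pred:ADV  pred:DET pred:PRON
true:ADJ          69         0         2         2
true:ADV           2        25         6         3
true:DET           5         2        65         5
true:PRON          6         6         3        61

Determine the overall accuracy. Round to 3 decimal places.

0.840

Accuracy = trace / total = (69+25+65+61=220) / 262 = 220/262 = 0.840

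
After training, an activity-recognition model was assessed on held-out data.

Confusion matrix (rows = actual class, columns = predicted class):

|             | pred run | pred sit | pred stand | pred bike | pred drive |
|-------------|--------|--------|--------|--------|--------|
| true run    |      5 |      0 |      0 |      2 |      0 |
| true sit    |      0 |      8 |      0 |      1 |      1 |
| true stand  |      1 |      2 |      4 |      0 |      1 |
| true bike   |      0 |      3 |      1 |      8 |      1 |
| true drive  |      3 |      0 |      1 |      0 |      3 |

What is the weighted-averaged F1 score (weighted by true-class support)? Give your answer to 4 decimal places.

Per-class F1 score (2·TP/(2·TP+FP+FN)):
  run: TP=5, FP=0+1+0+3=4, FN=0+0+2+0=2 → 10/16 = 0.62500
  sit: TP=8, FP=0+2+3+0=5, FN=0+0+1+1=2 → 16/23 = 0.69565
  stand: TP=4, FP=0+0+1+1=2, FN=1+2+0+1=4 → 8/14 = 0.57143
  bike: TP=8, FP=2+1+0+0=3, FN=0+3+1+1=5 → 16/24 = 0.66667
  drive: TP=3, FP=0+1+1+1=3, FN=3+0+1+0=4 → 6/13 = 0.46154
Weighted-F1 score = Σ (supportᵢ/N)·F1 scoreᵢ with N=45: (7/45)·0.62500 + (10/45)·0.69565 + (8/45)·0.57143 + (13/45)·0.66667 + (7/45)·0.46154 = 0.6178

0.6178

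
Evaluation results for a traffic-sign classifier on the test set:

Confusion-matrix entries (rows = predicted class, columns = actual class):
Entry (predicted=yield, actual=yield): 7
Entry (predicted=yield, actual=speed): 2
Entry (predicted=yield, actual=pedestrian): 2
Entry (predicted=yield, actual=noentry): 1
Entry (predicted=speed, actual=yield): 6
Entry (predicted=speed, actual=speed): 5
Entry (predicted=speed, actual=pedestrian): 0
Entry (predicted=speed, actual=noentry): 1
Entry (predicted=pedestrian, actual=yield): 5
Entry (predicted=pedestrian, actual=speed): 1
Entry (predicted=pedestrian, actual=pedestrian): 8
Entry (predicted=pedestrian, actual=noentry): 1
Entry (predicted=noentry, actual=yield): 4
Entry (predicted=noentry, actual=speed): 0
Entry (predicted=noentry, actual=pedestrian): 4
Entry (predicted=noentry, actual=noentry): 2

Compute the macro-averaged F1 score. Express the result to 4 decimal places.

0.4325

Per-class F1 score (2·TP/(2·TP+FP+FN)):
  yield: TP=7, FP=2+2+1=5, FN=6+5+4=15 → 14/34 = 0.41176
  speed: TP=5, FP=6+0+1=7, FN=2+1+0=3 → 10/20 = 0.50000
  pedestrian: TP=8, FP=5+1+1=7, FN=2+0+4=6 → 16/29 = 0.55172
  noentry: TP=2, FP=4+0+4=8, FN=1+1+1=3 → 4/15 = 0.26667
Macro-F1 score = mean = (0.41176 + 0.50000 + 0.55172 + 0.26667) / 4 = 0.4325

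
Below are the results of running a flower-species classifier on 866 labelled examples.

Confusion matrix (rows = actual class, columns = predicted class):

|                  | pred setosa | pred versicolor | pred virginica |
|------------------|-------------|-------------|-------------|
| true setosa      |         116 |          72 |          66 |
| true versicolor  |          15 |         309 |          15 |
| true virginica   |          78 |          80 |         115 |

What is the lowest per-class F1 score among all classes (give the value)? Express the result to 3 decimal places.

Per-class F1 score (2·TP/(2·TP+FP+FN)):
  setosa: TP=116, FP=15+78=93, FN=72+66=138 → 232/463 = 0.5011
  versicolor: TP=309, FP=72+80=152, FN=15+15=30 → 618/800 = 0.7725
  virginica: TP=115, FP=66+15=81, FN=78+80=158 → 230/469 = 0.4904
Lowest is class 'virginica' with F1 score = 0.490.

0.490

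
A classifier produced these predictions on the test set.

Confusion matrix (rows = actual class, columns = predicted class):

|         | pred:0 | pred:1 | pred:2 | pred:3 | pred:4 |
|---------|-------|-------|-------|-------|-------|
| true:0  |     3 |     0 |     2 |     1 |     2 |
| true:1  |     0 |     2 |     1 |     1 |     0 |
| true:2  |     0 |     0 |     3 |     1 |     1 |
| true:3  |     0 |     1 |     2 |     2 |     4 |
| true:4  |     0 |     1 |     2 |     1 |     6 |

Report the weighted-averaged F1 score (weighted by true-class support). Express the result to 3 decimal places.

Per-class F1 score (2·TP/(2·TP+FP+FN)):
  0: TP=3, FP=0+0+0+0=0, FN=0+2+1+2=5 → 6/11 = 0.5455
  1: TP=2, FP=0+0+1+1=2, FN=0+1+1+0=2 → 4/8 = 0.5000
  2: TP=3, FP=2+1+2+2=7, FN=0+0+1+1=2 → 6/15 = 0.4000
  3: TP=2, FP=1+1+1+1=4, FN=0+1+2+4=7 → 4/15 = 0.2667
  4: TP=6, FP=2+0+1+4=7, FN=0+1+2+1=4 → 12/23 = 0.5217
Weighted-F1 score = Σ (supportᵢ/N)·F1 scoreᵢ with N=36: (8/36)·0.5455 + (4/36)·0.5000 + (5/36)·0.4000 + (9/36)·0.2667 + (10/36)·0.5217 = 0.444

0.444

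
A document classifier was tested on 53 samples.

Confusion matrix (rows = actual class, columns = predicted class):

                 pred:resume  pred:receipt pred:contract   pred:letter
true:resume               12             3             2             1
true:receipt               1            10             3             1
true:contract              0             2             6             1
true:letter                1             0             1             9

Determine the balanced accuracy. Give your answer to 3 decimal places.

Balanced accuracy = mean of per-class recall.
  resume: recall = 12/18 = 0.6667
  receipt: recall = 10/15 = 0.6667
  contract: recall = 6/9 = 0.6667
  letter: recall = 9/11 = 0.8182
Mean = (0.6667 + 0.6667 + 0.6667 + 0.8182) / 4 = 0.705

0.705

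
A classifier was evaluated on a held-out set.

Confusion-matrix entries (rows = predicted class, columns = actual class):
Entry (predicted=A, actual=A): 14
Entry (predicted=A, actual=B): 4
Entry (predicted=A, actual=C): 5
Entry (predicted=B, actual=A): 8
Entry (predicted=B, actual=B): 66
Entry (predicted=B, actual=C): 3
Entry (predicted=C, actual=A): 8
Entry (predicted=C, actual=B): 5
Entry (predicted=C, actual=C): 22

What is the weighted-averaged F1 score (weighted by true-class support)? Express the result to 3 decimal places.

0.750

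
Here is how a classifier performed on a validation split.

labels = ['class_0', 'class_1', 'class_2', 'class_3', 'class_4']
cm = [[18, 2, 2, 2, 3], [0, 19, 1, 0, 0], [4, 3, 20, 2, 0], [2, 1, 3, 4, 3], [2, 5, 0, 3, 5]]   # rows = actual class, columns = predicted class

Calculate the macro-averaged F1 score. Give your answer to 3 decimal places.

0.577

Per-class F1 score (2·TP/(2·TP+FP+FN)):
  class_0: TP=18, FP=0+4+2+2=8, FN=2+2+2+3=9 → 36/53 = 0.6792
  class_1: TP=19, FP=2+3+1+5=11, FN=0+1+0+0=1 → 38/50 = 0.7600
  class_2: TP=20, FP=2+1+3+0=6, FN=4+3+2+0=9 → 40/55 = 0.7273
  class_3: TP=4, FP=2+0+2+3=7, FN=2+1+3+3=9 → 8/24 = 0.3333
  class_4: TP=5, FP=3+0+0+3=6, FN=2+5+0+3=10 → 10/26 = 0.3846
Macro-F1 score = mean = (0.6792 + 0.7600 + 0.7273 + 0.3333 + 0.3846) / 5 = 0.577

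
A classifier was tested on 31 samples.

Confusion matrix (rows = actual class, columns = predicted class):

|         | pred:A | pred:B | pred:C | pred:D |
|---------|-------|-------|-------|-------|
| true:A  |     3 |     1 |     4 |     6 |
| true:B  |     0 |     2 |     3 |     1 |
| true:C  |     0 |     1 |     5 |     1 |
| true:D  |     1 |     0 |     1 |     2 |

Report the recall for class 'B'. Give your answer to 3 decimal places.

0.333

Take TP from the diagonal, FP from the rest of the 'B' prediction marginal, FN from the rest of the 'B' actual marginal.
recall = TP/(TP+FN).
B: TP=2, FN=0+3+1=4 → 2/6 = 0.3333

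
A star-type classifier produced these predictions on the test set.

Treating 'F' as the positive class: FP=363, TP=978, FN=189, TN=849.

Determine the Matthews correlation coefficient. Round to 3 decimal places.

0.543

MCC = (TP·TN − FP·FN) / √((TP+FP)(TP+FN)(TN+FP)(TN+FN))
Numerator = 978·849 − 363·189 = 761715
Denominator = √(1341·1167·1212·1038) = √1968790963032 = 1403136.1171
MCC = 761715 / 1403136.1171 = 0.543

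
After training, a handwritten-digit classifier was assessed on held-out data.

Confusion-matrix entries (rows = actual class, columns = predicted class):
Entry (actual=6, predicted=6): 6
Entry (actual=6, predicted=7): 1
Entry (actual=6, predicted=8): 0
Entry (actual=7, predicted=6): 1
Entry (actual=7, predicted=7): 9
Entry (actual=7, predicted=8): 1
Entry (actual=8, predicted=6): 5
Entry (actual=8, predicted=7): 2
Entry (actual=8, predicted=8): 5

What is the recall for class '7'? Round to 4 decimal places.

0.8182

One-vs-rest for '7': TP = diagonal; FP = other classes predicted '7'; FN = '7' predicted as other.
recall = TP/(TP+FN).
7: TP=9, FN=1+1=2 → 9/11 = 0.81818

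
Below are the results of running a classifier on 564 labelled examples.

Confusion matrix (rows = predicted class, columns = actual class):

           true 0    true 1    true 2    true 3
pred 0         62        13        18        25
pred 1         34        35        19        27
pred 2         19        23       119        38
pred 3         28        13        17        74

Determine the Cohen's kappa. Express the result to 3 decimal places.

0.344

Observed agreement pₒ = trace/N = 290/564 = 0.5142
Expected agreement pₑ = Σ (rowᵢ·colᵢ)/N² = (143·118 + 84·115 + 173·199 + 164·132)/564² = 0.2597
κ = (pₒ − pₑ)/(1 − pₑ) = (0.5142 − 0.2597)/(1 − 0.2597) = 0.344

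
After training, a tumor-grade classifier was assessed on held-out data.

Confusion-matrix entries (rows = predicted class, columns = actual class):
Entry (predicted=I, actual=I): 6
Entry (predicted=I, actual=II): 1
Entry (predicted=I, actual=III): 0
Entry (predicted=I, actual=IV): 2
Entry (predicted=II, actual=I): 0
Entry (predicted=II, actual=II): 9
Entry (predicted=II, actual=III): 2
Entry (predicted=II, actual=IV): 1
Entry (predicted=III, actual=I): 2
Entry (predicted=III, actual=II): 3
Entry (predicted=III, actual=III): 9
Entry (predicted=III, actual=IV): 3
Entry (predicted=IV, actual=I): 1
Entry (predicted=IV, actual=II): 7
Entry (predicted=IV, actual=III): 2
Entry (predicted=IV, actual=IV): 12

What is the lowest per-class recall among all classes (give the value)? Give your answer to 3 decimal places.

0.450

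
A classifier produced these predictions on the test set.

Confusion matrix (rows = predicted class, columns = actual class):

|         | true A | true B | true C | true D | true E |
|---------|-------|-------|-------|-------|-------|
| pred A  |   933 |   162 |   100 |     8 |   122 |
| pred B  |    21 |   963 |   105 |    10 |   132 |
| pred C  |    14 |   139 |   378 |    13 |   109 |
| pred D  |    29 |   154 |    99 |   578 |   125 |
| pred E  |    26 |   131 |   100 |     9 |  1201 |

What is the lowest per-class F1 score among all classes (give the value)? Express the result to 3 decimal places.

Per-class F1 score (2·TP/(2·TP+FP+FN)):
  A: TP=933, FP=162+100+8+122=392, FN=21+14+29+26=90 → 1866/2348 = 0.7947
  B: TP=963, FP=21+105+10+132=268, FN=162+139+154+131=586 → 1926/2780 = 0.6928
  C: TP=378, FP=14+139+13+109=275, FN=100+105+99+100=404 → 756/1435 = 0.5268
  D: TP=578, FP=29+154+99+125=407, FN=8+10+13+9=40 → 1156/1603 = 0.7211
  E: TP=1201, FP=26+131+100+9=266, FN=122+132+109+125=488 → 2402/3156 = 0.7611
Lowest is class 'C' with F1 score = 0.527.

0.527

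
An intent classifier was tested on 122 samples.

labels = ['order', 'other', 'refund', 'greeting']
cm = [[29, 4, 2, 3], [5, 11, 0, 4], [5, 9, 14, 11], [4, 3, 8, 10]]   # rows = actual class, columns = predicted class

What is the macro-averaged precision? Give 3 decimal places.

Per-class precision (TP/(TP+FP)):
  order: TP=29, FP=5+5+4=14 → 29/43 = 0.6744
  other: TP=11, FP=4+9+3=16 → 11/27 = 0.4074
  refund: TP=14, FP=2+0+8=10 → 14/24 = 0.5833
  greeting: TP=10, FP=3+4+11=18 → 10/28 = 0.3571
Macro-precision = mean = (0.6744 + 0.4074 + 0.5833 + 0.3571) / 4 = 0.506

0.506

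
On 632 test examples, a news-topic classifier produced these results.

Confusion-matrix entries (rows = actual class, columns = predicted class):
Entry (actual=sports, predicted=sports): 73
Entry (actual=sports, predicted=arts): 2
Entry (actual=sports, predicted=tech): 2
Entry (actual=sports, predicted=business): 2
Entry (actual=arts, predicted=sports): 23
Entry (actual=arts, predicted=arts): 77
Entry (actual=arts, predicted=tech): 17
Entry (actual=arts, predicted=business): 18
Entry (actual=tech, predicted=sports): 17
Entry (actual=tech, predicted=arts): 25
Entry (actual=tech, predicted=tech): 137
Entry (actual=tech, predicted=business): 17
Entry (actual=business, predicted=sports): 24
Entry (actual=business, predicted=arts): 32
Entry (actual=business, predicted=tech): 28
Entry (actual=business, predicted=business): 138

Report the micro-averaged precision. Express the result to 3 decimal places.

0.672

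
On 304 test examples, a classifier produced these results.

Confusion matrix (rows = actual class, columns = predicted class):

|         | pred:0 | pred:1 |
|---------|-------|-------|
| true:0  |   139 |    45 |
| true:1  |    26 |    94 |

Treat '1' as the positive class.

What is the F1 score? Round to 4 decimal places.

Precision = TP/(TP+FP) = 94/139 = 0.6763
Recall = TP/(TP+FN) = 94/120 = 0.7833
F1 = 2·TP/(2·TP+FP+FN) = 188/259 = 0.7259

0.7259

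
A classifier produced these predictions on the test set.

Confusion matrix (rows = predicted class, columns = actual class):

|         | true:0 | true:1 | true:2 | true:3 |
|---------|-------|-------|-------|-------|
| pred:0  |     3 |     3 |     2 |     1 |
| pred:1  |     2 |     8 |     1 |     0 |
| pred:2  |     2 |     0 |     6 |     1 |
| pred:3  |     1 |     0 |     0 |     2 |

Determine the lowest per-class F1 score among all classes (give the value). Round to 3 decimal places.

Per-class F1 score (2·TP/(2·TP+FP+FN)):
  0: TP=3, FP=3+2+1=6, FN=2+2+1=5 → 6/17 = 0.3529
  1: TP=8, FP=2+1+0=3, FN=3+0+0=3 → 16/22 = 0.7273
  2: TP=6, FP=2+0+1=3, FN=2+1+0=3 → 12/18 = 0.6667
  3: TP=2, FP=1+0+0=1, FN=1+0+1=2 → 4/7 = 0.5714
Lowest is class '0' with F1 score = 0.353.

0.353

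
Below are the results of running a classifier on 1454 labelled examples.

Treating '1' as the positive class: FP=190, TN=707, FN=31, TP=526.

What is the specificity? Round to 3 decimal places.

0.788

Specificity = TN/(TN+FP) = 707/(707+190) = 0.788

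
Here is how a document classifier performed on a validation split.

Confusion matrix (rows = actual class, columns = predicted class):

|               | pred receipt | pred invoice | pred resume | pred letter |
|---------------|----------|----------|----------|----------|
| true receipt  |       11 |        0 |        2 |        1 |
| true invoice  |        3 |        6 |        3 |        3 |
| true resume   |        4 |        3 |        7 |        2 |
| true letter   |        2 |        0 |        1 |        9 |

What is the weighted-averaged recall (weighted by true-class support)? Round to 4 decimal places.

0.5789

Per-class recall (TP/(TP+FN)):
  receipt: TP=11, FN=0+2+1=3 → 11/14 = 0.78571
  invoice: TP=6, FN=3+3+3=9 → 6/15 = 0.40000
  resume: TP=7, FN=4+3+2=9 → 7/16 = 0.43750
  letter: TP=9, FN=2+0+1=3 → 9/12 = 0.75000
Weighted-recall = Σ (supportᵢ/N)·recallᵢ with N=57: (14/57)·0.78571 + (15/57)·0.40000 + (16/57)·0.43750 + (12/57)·0.75000 = 0.5789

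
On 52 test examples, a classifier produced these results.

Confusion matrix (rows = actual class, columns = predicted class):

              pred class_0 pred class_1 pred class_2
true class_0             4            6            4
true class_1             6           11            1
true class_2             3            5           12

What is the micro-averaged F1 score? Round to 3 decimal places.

Micro-averaging pools counts across classes: ΣTP=27, ΣFP=25, ΣFN=25.
Micro-F1 score = 2·TP/(2·TP+FP+FN) on pooled counts = 0.519 (equals overall accuracy in single-label multiclass).

0.519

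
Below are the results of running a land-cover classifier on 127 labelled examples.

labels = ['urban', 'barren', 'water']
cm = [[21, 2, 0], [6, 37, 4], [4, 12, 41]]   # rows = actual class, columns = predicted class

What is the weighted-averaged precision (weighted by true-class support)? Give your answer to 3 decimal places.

0.800

Per-class precision (TP/(TP+FP)):
  urban: TP=21, FP=6+4=10 → 21/31 = 0.6774
  barren: TP=37, FP=2+12=14 → 37/51 = 0.7255
  water: TP=41, FP=0+4=4 → 41/45 = 0.9111
Weighted-precision = Σ (supportᵢ/N)·precisionᵢ with N=127: (23/127)·0.6774 + (47/127)·0.7255 + (57/127)·0.9111 = 0.800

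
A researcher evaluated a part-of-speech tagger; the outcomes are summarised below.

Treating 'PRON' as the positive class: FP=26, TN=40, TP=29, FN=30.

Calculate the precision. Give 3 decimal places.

0.527

Precision = TP/(TP+FP) = 29/(29+26) = 29/55 = 0.527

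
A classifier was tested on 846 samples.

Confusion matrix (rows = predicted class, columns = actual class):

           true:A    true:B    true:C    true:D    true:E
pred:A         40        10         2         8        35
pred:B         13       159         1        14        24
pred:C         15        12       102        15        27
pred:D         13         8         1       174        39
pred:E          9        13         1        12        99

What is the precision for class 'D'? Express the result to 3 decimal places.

0.740

Take TP from the diagonal, FP from the rest of the 'D' prediction marginal, FN from the rest of the 'D' actual marginal.
precision = TP/(TP+FP).
D: TP=174, FP=13+8+1+39=61 → 174/235 = 0.7404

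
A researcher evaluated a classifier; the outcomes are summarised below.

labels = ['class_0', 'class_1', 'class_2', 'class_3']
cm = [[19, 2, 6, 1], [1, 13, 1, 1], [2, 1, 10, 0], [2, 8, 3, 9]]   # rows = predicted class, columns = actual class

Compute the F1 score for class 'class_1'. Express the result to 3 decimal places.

0.650

Treat 'class_1' as positive and all other classes as negative.
F1 score = 2·TP/(2·TP+FP+FN).
class_1: TP=13, FP=1+1+1=3, FN=2+1+8=11 → 26/40 = 0.6500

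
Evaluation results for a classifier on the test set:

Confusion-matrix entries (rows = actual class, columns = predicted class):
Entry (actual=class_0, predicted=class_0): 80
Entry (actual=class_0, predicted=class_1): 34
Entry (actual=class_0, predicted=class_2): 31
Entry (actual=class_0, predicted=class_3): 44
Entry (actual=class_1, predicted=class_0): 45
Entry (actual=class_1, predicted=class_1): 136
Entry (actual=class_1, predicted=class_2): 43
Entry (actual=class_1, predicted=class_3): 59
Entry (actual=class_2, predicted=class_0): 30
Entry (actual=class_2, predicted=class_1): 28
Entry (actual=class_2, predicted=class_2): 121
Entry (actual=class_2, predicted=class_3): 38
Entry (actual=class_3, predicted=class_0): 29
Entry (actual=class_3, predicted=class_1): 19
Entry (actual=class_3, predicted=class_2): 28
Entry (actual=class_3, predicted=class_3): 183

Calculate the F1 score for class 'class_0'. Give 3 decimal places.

0.429

F1 score = 2·TP/(2·TP+FP+FN).
class_0: TP=80, FP=45+30+29=104, FN=34+31+44=109 → 160/373 = 0.4290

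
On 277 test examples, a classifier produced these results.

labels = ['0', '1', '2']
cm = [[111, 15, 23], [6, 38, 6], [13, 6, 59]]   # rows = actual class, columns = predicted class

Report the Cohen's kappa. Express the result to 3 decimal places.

0.598

Observed agreement pₒ = trace/N = 208/277 = 0.7509
Expected agreement pₑ = Σ (rowᵢ·colᵢ)/N² = (149·130 + 50·59 + 78·88)/277² = 0.3804
κ = (pₒ − pₑ)/(1 − pₑ) = (0.7509 − 0.3804)/(1 − 0.3804) = 0.598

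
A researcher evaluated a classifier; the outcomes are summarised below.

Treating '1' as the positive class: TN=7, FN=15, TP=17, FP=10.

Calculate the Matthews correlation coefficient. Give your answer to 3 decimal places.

-0.055

MCC = (TP·TN − FP·FN) / √((TP+FP)(TP+FN)(TN+FP)(TN+FN))
Numerator = 17·7 − 10·15 = -31
Denominator = √(27·32·17·22) = √323136 = 568.4505
MCC = -31 / 568.4505 = -0.055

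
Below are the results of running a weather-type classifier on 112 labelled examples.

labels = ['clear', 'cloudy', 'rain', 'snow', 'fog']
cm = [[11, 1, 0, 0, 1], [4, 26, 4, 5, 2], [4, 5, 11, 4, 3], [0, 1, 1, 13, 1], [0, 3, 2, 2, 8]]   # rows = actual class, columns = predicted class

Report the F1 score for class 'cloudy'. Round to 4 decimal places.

0.6753

F1 score = 2·TP/(2·TP+FP+FN).
cloudy: TP=26, FP=1+5+1+3=10, FN=4+4+5+2=15 → 52/77 = 0.67532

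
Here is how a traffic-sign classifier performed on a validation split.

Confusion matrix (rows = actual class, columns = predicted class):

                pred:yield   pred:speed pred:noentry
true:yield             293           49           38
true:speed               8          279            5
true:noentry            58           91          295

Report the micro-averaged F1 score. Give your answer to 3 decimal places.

Micro-averaging pools counts across classes: ΣTP=867, ΣFP=249, ΣFN=249.
Micro-F1 score = 2·TP/(2·TP+FP+FN) on pooled counts = 0.777 (equals overall accuracy in single-label multiclass).

0.777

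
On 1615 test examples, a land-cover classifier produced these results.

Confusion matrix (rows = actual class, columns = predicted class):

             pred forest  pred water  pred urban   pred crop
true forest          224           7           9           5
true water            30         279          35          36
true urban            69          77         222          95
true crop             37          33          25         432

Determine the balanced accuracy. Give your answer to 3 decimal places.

Balanced accuracy = mean of per-class recall.
  forest: recall = 224/245 = 0.9143
  water: recall = 279/380 = 0.7342
  urban: recall = 222/463 = 0.4795
  crop: recall = 432/527 = 0.8197
Mean = (0.9143 + 0.7342 + 0.4795 + 0.8197) / 4 = 0.737

0.737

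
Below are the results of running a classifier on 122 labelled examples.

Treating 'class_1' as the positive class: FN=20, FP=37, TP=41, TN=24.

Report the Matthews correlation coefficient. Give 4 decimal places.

MCC = (TP·TN − FP·FN) / √((TP+FP)(TP+FN)(TN+FP)(TN+FN))
Numerator = 41·24 − 37·20 = 244
Denominator = √(78·61·61·44) = √12770472 = 3573.5797
MCC = 244 / 3573.5797 = 0.0683

0.0683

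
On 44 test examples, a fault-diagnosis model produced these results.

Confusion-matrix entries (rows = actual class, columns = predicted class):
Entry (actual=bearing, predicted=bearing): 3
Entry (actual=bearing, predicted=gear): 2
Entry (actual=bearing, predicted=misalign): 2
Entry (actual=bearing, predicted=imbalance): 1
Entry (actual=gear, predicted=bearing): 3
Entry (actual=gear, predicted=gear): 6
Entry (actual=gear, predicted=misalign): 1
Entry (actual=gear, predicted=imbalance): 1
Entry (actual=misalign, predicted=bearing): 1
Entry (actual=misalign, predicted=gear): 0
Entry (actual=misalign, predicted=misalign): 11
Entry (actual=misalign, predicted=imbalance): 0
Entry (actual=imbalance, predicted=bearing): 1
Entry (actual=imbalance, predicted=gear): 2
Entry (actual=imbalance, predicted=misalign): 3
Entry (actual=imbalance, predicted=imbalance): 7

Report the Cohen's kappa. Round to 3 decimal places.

0.481

Observed agreement pₒ = trace/N = 27/44 = 0.6136
Expected agreement pₑ = Σ (rowᵢ·colᵢ)/N² = (8·8 + 11·10 + 12·17 + 13·9)/44² = 0.2557
κ = (pₒ − pₑ)/(1 − pₑ) = (0.6136 − 0.2557)/(1 − 0.2557) = 0.481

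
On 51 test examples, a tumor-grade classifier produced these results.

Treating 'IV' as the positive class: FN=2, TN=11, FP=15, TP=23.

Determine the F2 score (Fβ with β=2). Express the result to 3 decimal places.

0.833

Fβ = (1+β²)·TP / ((1+β²)·TP + β²·FN + FP), with β²=4
= 5·23 / (5·23 + 4·2 + 15) = 0.833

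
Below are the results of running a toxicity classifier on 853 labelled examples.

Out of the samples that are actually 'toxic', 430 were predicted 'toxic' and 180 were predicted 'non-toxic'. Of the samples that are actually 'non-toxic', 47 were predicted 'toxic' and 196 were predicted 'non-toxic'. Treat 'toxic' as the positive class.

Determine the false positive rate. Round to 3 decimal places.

FPR = FP/(FP+TN) = 47/(47+196) = 0.193

0.193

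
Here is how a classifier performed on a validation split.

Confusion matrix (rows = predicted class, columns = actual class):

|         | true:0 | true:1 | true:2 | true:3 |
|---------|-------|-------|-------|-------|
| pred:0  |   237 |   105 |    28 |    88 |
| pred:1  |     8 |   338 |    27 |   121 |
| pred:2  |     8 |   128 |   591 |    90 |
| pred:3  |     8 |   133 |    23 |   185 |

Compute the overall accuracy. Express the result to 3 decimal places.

0.638

Accuracy = trace / total = (237+338+591+185=1351) / 2118 = 1351/2118 = 0.638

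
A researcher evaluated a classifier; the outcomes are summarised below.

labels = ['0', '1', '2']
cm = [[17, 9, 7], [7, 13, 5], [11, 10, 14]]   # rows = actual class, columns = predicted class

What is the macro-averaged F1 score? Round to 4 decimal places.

0.4717

Per-class F1 score (2·TP/(2·TP+FP+FN)):
  0: TP=17, FP=7+11=18, FN=9+7=16 → 34/68 = 0.50000
  1: TP=13, FP=9+10=19, FN=7+5=12 → 26/57 = 0.45614
  2: TP=14, FP=7+5=12, FN=11+10=21 → 28/61 = 0.45902
Macro-F1 score = mean = (0.50000 + 0.45614 + 0.45902) / 3 = 0.4717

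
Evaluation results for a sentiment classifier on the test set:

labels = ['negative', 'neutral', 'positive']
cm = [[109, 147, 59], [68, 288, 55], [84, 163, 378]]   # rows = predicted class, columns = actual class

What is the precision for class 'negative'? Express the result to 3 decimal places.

0.346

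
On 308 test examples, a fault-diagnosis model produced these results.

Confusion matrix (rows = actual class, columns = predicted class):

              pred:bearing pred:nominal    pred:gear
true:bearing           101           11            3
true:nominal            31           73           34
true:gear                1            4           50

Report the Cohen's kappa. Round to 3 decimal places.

Observed agreement pₒ = trace/N = 224/308 = 0.7273
Expected agreement pₑ = Σ (rowᵢ·colᵢ)/N² = (115·133 + 138·88 + 55·87)/308² = 0.3397
κ = (pₒ − pₑ)/(1 − pₑ) = (0.7273 − 0.3397)/(1 − 0.3397) = 0.587

0.587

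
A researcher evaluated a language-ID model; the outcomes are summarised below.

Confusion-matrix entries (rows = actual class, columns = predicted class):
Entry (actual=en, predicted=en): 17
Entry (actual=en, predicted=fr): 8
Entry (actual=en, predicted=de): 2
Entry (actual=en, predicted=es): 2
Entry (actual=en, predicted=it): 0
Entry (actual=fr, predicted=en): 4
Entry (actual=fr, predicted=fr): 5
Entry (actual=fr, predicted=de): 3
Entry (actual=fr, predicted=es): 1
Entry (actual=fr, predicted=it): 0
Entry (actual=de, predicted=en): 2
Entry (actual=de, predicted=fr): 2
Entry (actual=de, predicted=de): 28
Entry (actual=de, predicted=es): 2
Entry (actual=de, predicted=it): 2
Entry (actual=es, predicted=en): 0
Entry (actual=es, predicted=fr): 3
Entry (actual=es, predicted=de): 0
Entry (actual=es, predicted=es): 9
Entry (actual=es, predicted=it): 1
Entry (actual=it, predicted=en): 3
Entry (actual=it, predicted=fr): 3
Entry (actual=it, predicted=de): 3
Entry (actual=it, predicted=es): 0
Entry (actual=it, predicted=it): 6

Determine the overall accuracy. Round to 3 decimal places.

0.613

Accuracy = trace / total = (17+5+28+9+6=65) / 106 = 65/106 = 0.613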